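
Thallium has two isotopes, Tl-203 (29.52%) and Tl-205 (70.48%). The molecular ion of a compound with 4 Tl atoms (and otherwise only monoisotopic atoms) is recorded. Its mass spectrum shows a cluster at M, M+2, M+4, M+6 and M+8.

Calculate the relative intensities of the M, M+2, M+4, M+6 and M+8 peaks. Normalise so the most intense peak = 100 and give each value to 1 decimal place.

1.8 : 17.5 : 62.8 : 100.0 : 59.7

The 4 Tl atoms are independent, so intensities follow the terms of (0.2952 + 0.7048)^4.
P(M) = 0.2952^4 = 0.007594
P(M+2) = 4 × 0.2952^3 × 0.7048^1 = 0.072523
P(M+4) = 6 × 0.2952^2 × 0.7048^2 = 0.259726
P(M+6) = 4 × 0.2952^1 × 0.7048^3 = 0.413403
P(M+8) = 0.7048^4 = 0.246754
The M+6 peak is largest (0.413403); scaling to 100 gives 1.8 : 17.5 : 62.8 : 100.0 : 59.7.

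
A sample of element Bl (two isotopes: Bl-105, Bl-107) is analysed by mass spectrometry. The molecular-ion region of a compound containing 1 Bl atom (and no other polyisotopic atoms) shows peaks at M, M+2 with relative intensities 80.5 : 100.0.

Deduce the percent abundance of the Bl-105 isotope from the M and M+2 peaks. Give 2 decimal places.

Write p for the Bl-105 fraction. I(M+2)/I(M) = [C(1,1)·p^0·(1−p)] / p^1 = 1·(1−p)/p = 100.0/80.5 = 1.2422
(1−p)/p = 1.2422/1 = 1.2422  ⇒  p = 1/(1 + 1.2422) = 0.4460
Bl-105: 44.60%, Bl-107: 55.40%.

44.60%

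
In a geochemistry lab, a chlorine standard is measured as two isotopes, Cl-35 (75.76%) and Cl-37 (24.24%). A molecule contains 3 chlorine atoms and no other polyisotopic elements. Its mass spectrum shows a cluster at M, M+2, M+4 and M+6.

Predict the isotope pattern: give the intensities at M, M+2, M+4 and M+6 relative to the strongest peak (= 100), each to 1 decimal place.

100.0 : 96.0 : 30.7 : 3.3

The 3 Cl atoms are independent, so intensities follow the terms of (0.7576 + 0.2424)^3.
P(M) = 0.7576^3 = 0.434830
P(M+2) = 3 × 0.7576^2 × 0.2424^1 = 0.417382
P(M+4) = 3 × 0.7576^1 × 0.2424^2 = 0.133545
P(M+6) = 0.2424^3 = 0.014243
The M peak is largest (0.434830); scaling to 100 gives 100.0 : 96.0 : 30.7 : 3.3.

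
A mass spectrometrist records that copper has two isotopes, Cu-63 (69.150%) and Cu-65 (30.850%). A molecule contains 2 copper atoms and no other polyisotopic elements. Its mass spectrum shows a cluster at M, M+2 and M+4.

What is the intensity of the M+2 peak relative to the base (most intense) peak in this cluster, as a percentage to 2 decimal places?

89.23%

(0.69150 + 0.30850)^2 gives M 0.4782, M+2 0.4267, M+4 0.0952; the largest is M.
P(M) = C(2,0) × 0.69150^2 × 0.30850^0 = 1 × 0.47817225 × 1.0000 = 0.478172 (base)
P(M+2) = C(2,1) × 0.69150^1 × 0.30850^1 = 2 × 0.6915 × 0.3085 = 0.426656
Relative intensity = 0.426656 / 0.478172 × 100 = 89.23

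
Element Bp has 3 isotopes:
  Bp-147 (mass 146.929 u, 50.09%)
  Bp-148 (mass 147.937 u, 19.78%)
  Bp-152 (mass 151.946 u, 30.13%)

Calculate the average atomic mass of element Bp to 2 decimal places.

Average mass = Σ (abundance × isotope mass) = 0.5009 × 146.929 + 0.1978 × 147.937 + 0.3013 × 151.946
= 73.5967 + 29.2619 + 45.7813 = 148.6399 u

148.64 u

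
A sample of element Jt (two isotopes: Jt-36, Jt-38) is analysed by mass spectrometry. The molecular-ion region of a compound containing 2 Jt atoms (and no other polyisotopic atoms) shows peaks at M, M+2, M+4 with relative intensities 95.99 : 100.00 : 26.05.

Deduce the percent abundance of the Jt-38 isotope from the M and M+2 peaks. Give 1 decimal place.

34.2%

Write p for the Jt-36 fraction. I(M+2)/I(M) = [C(2,1)·p^1·(1−p)] / p^2 = 2·(1−p)/p = 100.00/95.99 = 1.0418
(1−p)/p = 1.0418/2 = 0.5209  ⇒  p = 1/(1 + 0.5209) = 0.6575
Jt-36: 65.8%, Jt-38: 34.2%.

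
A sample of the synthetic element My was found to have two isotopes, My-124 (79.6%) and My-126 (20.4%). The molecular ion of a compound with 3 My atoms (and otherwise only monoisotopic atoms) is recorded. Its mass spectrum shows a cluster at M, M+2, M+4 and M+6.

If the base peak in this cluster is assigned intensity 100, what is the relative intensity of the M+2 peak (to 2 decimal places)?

76.88

Term probabilities: M 0.5044, M+2 0.3878, M+4 0.0994, M+6 0.0085. Base peak = M.
P(M) = C(3,0) × 0.796^3 × 0.204^0 = 1 × 0.50435834 × 1.0000 = 0.504358 (base)
P(M+2) = C(3,1) × 0.796^2 × 0.204^1 = 3 × 0.633616 × 0.2040 = 0.387773
Relative intensity = 0.387773 / 0.504358 × 100 = 76.88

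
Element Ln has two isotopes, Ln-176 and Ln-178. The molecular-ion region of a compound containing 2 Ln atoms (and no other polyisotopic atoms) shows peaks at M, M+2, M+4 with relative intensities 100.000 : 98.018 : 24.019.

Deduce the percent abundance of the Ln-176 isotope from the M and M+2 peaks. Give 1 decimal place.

Write p for the Ln-176 fraction. I(M+2)/I(M) = [C(2,1)·p^1·(1−p)] / p^2 = 2·(1−p)/p = 98.018/100.000 = 0.9802
(1−p)/p = 0.9802/2 = 0.4901  ⇒  p = 1/(1 + 0.4901) = 0.6711
Ln-176: 67.1%, Ln-178: 32.9%.

67.1%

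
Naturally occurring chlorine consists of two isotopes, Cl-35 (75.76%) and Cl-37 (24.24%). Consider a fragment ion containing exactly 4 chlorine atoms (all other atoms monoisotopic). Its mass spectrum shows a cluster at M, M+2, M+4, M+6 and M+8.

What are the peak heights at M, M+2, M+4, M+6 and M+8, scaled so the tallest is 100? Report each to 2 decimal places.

78.14 : 100.00 : 47.99 : 10.24 : 0.82

Each Cl atom is independently Cl-35 (p = 0.7576) or Cl-37 (q = 0.2424); the cluster is the binomial expansion (p + q)^4.
P(M) = 0.7576^4 = 0.329428
P(M+2) = 4 × 0.7576^3 × 0.2424^1 = 0.421612
P(M+4) = 6 × 0.7576^2 × 0.2424^2 = 0.202347
P(M+6) = 4 × 0.7576^1 × 0.2424^3 = 0.043162
P(M+8) = 0.2424^4 = 0.003452
The M+2 peak is largest (0.421612); scaling to 100 gives 78.14 : 100.00 : 47.99 : 10.24 : 0.82.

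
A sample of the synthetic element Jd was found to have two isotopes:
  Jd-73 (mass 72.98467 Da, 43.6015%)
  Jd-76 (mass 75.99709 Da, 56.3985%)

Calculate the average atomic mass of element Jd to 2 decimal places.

74.68 Da

Average mass = Σ (abundance × isotope mass) = 0.436015 × 72.98467 + 0.563985 × 75.99709
= 31.822411 + 42.861219 = 74.683630 Da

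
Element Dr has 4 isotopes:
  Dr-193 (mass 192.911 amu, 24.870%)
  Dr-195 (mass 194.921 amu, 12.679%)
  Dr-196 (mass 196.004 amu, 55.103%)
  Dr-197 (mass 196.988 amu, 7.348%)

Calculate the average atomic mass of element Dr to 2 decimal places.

195.17 amu

Ar = Σ fᵢ·mᵢ = 0.24870 × 192.911 + 0.12679 × 194.921 + 0.55103 × 196.004 + 0.07348 × 196.988
= 47.9770 + 24.7140 + 108.0041 + 14.4747 = 195.1698 amu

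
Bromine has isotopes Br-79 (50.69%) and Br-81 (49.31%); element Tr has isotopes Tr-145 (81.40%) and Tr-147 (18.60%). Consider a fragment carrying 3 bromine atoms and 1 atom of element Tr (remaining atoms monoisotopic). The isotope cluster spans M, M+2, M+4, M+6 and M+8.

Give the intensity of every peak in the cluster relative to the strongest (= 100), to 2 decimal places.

Bromine pattern (n=3): 0.13024674 : 0.3801026 : 0.36975457 : 0.11989609
Element Tr pattern (n=1): 0.8140 : 0.1860
Convolve the two distributions (both contribute in 2-u steps):
  M: 0.13024674×0.8140 = 0.106021
  M+2: 0.13024674×0.1860 + 0.3801026×0.8140 = 0.333629
  M+4: 0.3801026×0.1860 + 0.36975457×0.8140 = 0.371679
  M+6: 0.36975457×0.1860 + 0.11989609×0.8140 = 0.166370
  M+8: 0.11989609×0.1860 = 0.022301
Scale to base peak (0.371679) = 100: 28.52 : 89.76 : 100.00 : 44.76 : 6.00

28.52 : 89.76 : 100.00 : 44.76 : 6.00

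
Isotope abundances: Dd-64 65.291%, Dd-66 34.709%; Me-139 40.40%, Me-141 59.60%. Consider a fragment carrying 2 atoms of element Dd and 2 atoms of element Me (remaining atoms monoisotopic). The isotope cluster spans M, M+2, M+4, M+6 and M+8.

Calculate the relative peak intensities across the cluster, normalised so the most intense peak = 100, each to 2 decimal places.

17.87 : 71.73 : 100.00 : 56.25 : 10.99

Element Dd pattern (n=2): 0.42629147 : 0.45323706 : 0.12047147
Element Me pattern (n=2): 0.163216 : 0.481568 : 0.355216
Convolve the two distributions (both contribute in 2-u steps):
  M: 0.42629147×0.163216 = 0.069578
  M+2: 0.42629147×0.481568 + 0.45323706×0.163216 = 0.279264
  M+4: 0.42629147×0.355216 + 0.45323706×0.481568 + 0.12047147×0.163216 = 0.389353
  M+6: 0.45323706×0.355216 + 0.12047147×0.481568 = 0.219012
  M+8: 0.12047147×0.355216 = 0.042793
Scale to base peak (0.389353) = 100: 17.87 : 71.73 : 100.00 : 56.25 : 10.99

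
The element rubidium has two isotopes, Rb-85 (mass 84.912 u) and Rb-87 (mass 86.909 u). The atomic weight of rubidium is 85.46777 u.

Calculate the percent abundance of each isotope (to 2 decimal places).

Let x be the fractional abundance of Rb-85; then Rb-87 has abundance 1 − x.
84.912·x + 86.909·(1 − x) = 85.46777
(84.912 − 86.909)·x = 85.46777 − 86.909
x = -1.44123 / -1.997 = 0.72170 → 72.17% Rb-85, 27.83% Rb-87.

Rb-85: 72.17%, Rb-87: 27.83%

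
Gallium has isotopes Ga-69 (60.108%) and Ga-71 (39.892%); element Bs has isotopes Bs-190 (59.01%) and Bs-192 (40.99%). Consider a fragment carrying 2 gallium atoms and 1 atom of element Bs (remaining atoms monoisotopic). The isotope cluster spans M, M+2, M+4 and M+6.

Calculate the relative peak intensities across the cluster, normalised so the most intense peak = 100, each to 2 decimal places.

Gallium pattern (n=2): 0.36129717 : 0.47956567 : 0.15913717
Element Bs pattern (n=1): 0.5901 : 0.4099
Convolve the two distributions (both contribute in 2-u steps):
  M: 0.36129717×0.5901 = 0.213201
  M+2: 0.36129717×0.4099 + 0.47956567×0.5901 = 0.431087
  M+4: 0.47956567×0.4099 + 0.15913717×0.5901 = 0.290481
  M+6: 0.15913717×0.4099 = 0.065230
Scale to base peak (0.431087) = 100: 49.46 : 100.00 : 67.38 : 15.13

49.46 : 100.00 : 67.38 : 15.13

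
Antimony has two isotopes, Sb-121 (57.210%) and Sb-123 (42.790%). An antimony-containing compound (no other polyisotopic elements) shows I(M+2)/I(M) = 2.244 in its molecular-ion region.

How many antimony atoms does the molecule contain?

For n independent Sb atoms, I(M+2)/I(M) = n · (abundance Sb-123) / (abundance Sb-121) = n · 0.42790/0.57210.
n = 2.244 × 0.57210/0.42790 = 3.00 ≈ 3

3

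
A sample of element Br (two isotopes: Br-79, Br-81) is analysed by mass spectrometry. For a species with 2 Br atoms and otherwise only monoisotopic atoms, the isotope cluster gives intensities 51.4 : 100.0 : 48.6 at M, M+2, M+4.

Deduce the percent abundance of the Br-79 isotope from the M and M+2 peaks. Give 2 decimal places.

If p is the fraction of Br that is Br-79, then I(M+2)/I(M) = [C(2,1)·p^1·(1−p)] / p^2 = 2·(1−p)/p = 100.0/51.4 = 1.9455
(1−p)/p = 1.9455/2 = 0.9728  ⇒  p = 1/(1 + 0.9728) = 0.5069
Br-79: 50.69%, Br-81: 49.31%.

50.69%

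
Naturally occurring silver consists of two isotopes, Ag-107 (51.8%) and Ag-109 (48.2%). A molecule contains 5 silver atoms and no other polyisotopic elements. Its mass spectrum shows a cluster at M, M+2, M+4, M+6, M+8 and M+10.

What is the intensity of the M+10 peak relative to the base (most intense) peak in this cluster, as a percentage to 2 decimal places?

Term probabilities: M 0.0373, M+2 0.1735, M+4 0.3229, M+6 0.3005, M+8 0.1398, M+10 0.0260. Base peak = M+4.
P(M+4) = C(5,2) × 0.518^3 × 0.482^2 = 10 × 0.13899183 × 0.232324 = 0.322911 (base)
P(M+10) = C(5,5) × 0.518^0 × 0.482^5 = 1 × 1.0000 × 0.02601568 = 0.026016
Relative intensity = 0.026016 / 0.322911 × 100 = 8.06

8.06%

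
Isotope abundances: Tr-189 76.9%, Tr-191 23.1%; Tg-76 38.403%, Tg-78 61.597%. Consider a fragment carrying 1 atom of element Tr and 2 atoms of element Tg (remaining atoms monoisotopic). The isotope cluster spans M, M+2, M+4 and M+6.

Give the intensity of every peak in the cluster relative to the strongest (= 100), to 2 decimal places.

28.28 : 99.21 : 100.00 : 21.85

Element Tr pattern (n=1): 0.7690 : 0.2310
Element Tg pattern (n=2): 0.14747904 : 0.47310192 : 0.37941904
Convolve the two distributions (both contribute in 2-u steps):
  M: 0.7690×0.14747904 = 0.113411
  M+2: 0.7690×0.47310192 + 0.2310×0.14747904 = 0.397883
  M+4: 0.7690×0.37941904 + 0.2310×0.47310192 = 0.401060
  M+6: 0.2310×0.37941904 = 0.087646
Scale to base peak (0.401060) = 100: 28.28 : 99.21 : 100.00 : 21.85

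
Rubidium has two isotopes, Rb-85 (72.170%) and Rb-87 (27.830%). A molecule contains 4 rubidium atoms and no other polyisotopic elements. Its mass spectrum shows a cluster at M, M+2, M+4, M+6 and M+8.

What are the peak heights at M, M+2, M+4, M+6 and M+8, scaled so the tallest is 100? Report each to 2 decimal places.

64.83 : 100.00 : 57.84 : 14.87 : 1.43

The 4 Rb atoms are independent, so intensities follow the terms of (0.72170 + 0.27830)^4.
P(M) = 0.72170^4 = 0.271286
P(M+2) = 4 × 0.72170^3 × 0.27830^1 = 0.418450
P(M+4) = 6 × 0.72170^2 × 0.27830^2 = 0.242042
P(M+6) = 4 × 0.72170^1 × 0.27830^3 = 0.062224
P(M+8) = 0.27830^4 = 0.005999
The M+2 peak is largest (0.418450); scaling to 100 gives 64.83 : 100.00 : 57.84 : 14.87 : 1.43.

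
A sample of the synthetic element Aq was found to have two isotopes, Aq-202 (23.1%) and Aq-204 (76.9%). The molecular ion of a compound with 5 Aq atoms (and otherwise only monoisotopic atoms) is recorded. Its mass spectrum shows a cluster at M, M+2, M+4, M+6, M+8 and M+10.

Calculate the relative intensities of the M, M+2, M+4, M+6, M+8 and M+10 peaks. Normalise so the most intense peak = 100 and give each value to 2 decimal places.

0.16 : 2.71 : 18.05 : 60.08 : 100.00 : 66.58

Each Aq atom is independently Aq-202 (p = 0.231) or Aq-204 (q = 0.769); the cluster is the binomial expansion (p + q)^5.
P(M) = 0.231^5 = 0.000658
P(M+2) = 5 × 0.231^4 × 0.769^1 = 0.010948
P(M+4) = 10 × 0.231^3 × 0.769^2 = 0.072893
P(M+6) = 10 × 0.231^2 × 0.769^3 = 0.242663
P(M+8) = 5 × 0.231^1 × 0.769^4 = 0.403913
P(M+10) = 0.769^5 = 0.268925
The M+8 peak is largest (0.403913); scaling to 100 gives 0.16 : 2.71 : 18.05 : 60.08 : 100.00 : 66.58.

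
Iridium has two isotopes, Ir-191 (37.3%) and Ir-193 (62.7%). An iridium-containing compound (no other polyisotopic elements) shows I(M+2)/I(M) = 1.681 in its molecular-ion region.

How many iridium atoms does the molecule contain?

For n independent Ir atoms, I(M+2)/I(M) = n · (abundance Ir-193) / (abundance Ir-191) = n · 0.627/0.373.
n = 1.681 × 0.373/0.627 = 1.00 ≈ 1

1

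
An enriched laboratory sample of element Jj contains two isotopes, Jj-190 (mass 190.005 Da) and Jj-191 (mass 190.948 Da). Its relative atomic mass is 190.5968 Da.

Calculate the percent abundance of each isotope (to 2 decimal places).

With x = fraction of Jj-190 (so Jj-191 is 1 − x):
190.005·x + 190.948·(1 − x) = 190.5968
(190.005 − 190.948)·x = 190.5968 − 190.948
x = -0.3512 / -0.943 = 0.37243 → 37.24% Jj-190, 62.76% Jj-191.

Jj-190: 37.24%, Jj-191: 62.76%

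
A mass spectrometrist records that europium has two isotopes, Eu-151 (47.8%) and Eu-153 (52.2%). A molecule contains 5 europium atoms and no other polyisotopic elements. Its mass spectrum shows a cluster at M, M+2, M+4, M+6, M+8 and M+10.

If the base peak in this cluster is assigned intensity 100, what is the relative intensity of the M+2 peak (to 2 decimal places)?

41.93

(0.478 + 0.522)^5 gives M 0.0250, M+2 0.1363, M+4 0.2976, M+6 0.3250, M+8 0.1775, M+10 0.0388; the largest is M+6.
P(M+6) = C(5,3) × 0.478^2 × 0.522^3 = 10 × 0.228484 × 0.14223665 = 0.324988 (base)
P(M+2) = C(5,1) × 0.478^4 × 0.522^1 = 5 × 0.05220494 × 0.5220 = 0.136255
Relative intensity = 0.136255 / 0.324988 × 100 = 41.93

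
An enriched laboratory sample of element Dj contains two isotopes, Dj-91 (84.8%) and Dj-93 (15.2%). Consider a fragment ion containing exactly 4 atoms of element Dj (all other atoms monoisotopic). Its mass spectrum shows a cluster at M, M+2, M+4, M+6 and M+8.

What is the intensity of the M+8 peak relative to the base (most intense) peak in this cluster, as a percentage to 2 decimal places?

0.10%

Term probabilities: M 0.5171, M+2 0.3708, M+4 0.0997, M+6 0.0119, M+8 0.0005. Base peak = M.
P(M) = C(4,0) × 0.848^4 × 0.152^0 = 1 × 0.51711056 × 1.0000 = 0.517111 (base)
P(M+8) = C(4,4) × 0.848^0 × 0.152^4 = 1 × 1.0000 × 0.00053379 = 0.000534
Relative intensity = 0.000534 / 0.517111 × 100 = 0.10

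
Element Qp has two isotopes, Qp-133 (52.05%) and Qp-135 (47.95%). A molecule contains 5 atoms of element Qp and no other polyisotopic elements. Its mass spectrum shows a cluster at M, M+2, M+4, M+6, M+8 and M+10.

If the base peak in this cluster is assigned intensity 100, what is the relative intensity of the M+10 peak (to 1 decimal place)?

Binomial terms of (0.5205 + 0.4795)^5: M 0.0382, M+2 0.1760, M+4 0.3242, M+6 0.2987, M+8 0.1376, M+10 0.0253 → M+4 is the base peak.
P(M+4) = C(5,2) × 0.5205^3 × 0.4795^2 = 10 × 0.14101399 × 0.22992025 = 0.324220 (base)
P(M+10) = C(5,5) × 0.5205^0 × 0.4795^5 = 1 × 1.0000 × 0.02534796 = 0.025348
Relative intensity = 0.025348 / 0.324220 × 100 = 7.8

7.8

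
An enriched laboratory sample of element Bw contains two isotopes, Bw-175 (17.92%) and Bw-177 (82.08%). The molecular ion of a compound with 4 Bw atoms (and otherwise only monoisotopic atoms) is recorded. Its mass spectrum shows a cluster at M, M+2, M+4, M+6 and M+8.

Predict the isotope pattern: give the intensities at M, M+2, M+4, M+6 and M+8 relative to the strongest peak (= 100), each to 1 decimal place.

0.2 : 4.2 : 28.6 : 87.3 : 100.0

Expanding (0.1792 + 0.8208)^4:
P(M) = 0.1792^4 = 0.001031
P(M+2) = 4 × 0.1792^3 × 0.8208^1 = 0.018893
P(M+4) = 6 × 0.1792^2 × 0.8208^2 = 0.129808
P(M+6) = 4 × 0.1792^1 × 0.8208^3 = 0.396378
P(M+8) = 0.8208^4 = 0.453889
The M+8 peak is largest (0.453889); scaling to 100 gives 0.2 : 4.2 : 28.6 : 87.3 : 100.0.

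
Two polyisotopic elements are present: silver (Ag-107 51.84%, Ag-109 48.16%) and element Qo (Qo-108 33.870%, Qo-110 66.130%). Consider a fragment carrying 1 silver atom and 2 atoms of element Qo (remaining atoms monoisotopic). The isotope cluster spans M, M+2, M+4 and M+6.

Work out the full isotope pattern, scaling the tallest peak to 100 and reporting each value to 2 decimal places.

Silver pattern (n=1): 0.5184 : 0.4816
Element Qo pattern (n=2): 0.11471769 : 0.44796462 : 0.43731769
Convolve the two distributions (both contribute in 2-u steps):
  M: 0.5184×0.11471769 = 0.059470
  M+2: 0.5184×0.44796462 + 0.4816×0.11471769 = 0.287473
  M+4: 0.5184×0.43731769 + 0.4816×0.44796462 = 0.442445
  M+6: 0.4816×0.43731769 = 0.210612
Scale to base peak (0.442445) = 100: 13.44 : 64.97 : 100.00 : 47.60

13.44 : 64.97 : 100.00 : 47.60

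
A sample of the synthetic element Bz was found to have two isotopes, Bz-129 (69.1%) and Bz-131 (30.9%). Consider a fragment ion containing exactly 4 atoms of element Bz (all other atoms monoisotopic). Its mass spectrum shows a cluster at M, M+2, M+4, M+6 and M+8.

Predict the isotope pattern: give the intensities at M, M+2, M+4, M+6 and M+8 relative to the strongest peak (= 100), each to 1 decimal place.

55.9 : 100.0 : 67.1 : 20.0 : 2.2

Expanding (0.691 + 0.309)^4:
P(M) = 0.691^4 = 0.227988
P(M+2) = 4 × 0.691^3 × 0.309^1 = 0.407805
P(M+4) = 6 × 0.691^2 × 0.309^2 = 0.273542
P(M+6) = 4 × 0.691^1 × 0.309^3 = 0.081548
P(M+8) = 0.309^4 = 0.009117
The M+2 peak is largest (0.407805); scaling to 100 gives 55.9 : 100.0 : 67.1 : 20.0 : 2.2.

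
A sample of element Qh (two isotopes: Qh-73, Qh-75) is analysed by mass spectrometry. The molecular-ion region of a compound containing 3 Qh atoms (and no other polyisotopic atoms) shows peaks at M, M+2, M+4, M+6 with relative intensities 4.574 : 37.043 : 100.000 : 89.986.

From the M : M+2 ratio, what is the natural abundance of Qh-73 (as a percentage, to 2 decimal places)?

27.03%

Write p for the Qh-73 fraction. I(M+2)/I(M) = [C(3,1)·p^2·(1−p)] / p^3 = 3·(1−p)/p = 37.043/4.574 = 8.0986
(1−p)/p = 8.0986/3 = 2.6995  ⇒  p = 1/(1 + 2.6995) = 0.2703
Qh-73: 27.03%, Qh-75: 72.97%.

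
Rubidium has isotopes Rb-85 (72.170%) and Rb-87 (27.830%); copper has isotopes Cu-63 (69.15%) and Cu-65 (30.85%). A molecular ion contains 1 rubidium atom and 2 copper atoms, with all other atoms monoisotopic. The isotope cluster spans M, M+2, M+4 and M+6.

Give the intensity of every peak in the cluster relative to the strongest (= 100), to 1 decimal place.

Rubidium pattern (n=1): 0.7217 : 0.2783
Copper pattern (n=2): 0.47817225 : 0.4266555 : 0.09517225
Convolve the two distributions (both contribute in 2-u steps):
  M: 0.7217×0.47817225 = 0.345097
  M+2: 0.7217×0.4266555 + 0.2783×0.47817225 = 0.440993
  M+4: 0.7217×0.09517225 + 0.2783×0.4266555 = 0.187424
  M+6: 0.2783×0.09517225 = 0.026486
Scale to base peak (0.440993) = 100: 78.3 : 100.0 : 42.5 : 6.0

78.3 : 100.0 : 42.5 : 6.0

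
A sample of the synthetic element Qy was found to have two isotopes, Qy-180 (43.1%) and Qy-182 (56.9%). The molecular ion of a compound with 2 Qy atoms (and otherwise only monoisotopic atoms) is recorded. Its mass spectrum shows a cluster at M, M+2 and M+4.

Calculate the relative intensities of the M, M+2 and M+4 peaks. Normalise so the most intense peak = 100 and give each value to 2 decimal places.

The 2 Qy atoms are independent, so intensities follow the terms of (0.431 + 0.569)^2.
P(M) = 0.431^2 = 0.185761
P(M+2) = 2 × 0.431^1 × 0.569^1 = 0.490478
P(M+4) = 0.569^2 = 0.323761
The M+2 peak is largest (0.490478); scaling to 100 gives 37.87 : 100.00 : 66.01.

37.87 : 100.00 : 66.01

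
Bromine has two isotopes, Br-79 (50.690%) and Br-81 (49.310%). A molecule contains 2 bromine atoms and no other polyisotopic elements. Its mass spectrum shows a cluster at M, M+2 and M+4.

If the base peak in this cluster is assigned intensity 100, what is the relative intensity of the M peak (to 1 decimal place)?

Binomial terms of (0.50690 + 0.49310)^2: M 0.2569, M+2 0.4999, M+4 0.2431 → M+2 is the base peak.
P(M+2) = C(2,1) × 0.50690^1 × 0.49310^1 = 2 × 0.5069 × 0.4931 = 0.499905 (base)
P(M) = C(2,0) × 0.50690^2 × 0.49310^0 = 1 × 0.25694761 × 1.0000 = 0.256948
Relative intensity = 0.256948 / 0.499905 × 100 = 51.4

51.4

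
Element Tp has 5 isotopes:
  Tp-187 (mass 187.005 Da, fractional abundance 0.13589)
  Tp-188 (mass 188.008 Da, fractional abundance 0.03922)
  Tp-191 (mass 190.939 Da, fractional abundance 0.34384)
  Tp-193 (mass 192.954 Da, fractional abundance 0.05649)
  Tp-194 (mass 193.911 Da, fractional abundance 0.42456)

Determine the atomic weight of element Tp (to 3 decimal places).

Ar = Σ fᵢ·mᵢ = 0.13589 × 187.005 + 0.03922 × 188.008 + 0.34384 × 190.939 + 0.05649 × 192.954 + 0.42456 × 193.911
= 25.4121 + 7.3737 + 65.6525 + 10.9000 + 82.3269 = 191.6652 Da

191.665 Da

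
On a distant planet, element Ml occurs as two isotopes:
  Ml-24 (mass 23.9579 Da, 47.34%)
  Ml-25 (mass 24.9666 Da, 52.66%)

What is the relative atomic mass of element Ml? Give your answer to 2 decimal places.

Average mass = Σ (abundance × isotope mass) = 0.4734 × 23.9579 + 0.5266 × 24.9666
= 11.34167 + 13.14741 = 24.48908 Da

24.49 Da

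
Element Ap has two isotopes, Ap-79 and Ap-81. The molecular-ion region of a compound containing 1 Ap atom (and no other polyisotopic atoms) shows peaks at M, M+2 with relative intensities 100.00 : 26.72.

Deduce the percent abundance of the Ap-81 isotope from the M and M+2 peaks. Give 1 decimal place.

21.1%

Write p for the Ap-79 fraction. I(M+2)/I(M) = [C(1,1)·p^0·(1−p)] / p^1 = 1·(1−p)/p = 26.72/100.00 = 0.2672
(1−p)/p = 0.2672/1 = 0.2672  ⇒  p = 1/(1 + 0.2672) = 0.7891
Ap-79: 78.9%, Ap-81: 21.1%.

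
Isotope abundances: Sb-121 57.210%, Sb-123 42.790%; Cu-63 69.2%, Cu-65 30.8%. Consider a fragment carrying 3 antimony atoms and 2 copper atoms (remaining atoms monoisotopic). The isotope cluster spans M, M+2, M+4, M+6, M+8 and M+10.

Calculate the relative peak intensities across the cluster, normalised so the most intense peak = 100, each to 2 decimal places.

25.81 : 80.90 : 100.00 : 60.84 : 18.20 : 2.14

Antimony pattern (n=3): 0.18724742 : 0.42015297 : 0.3142518 : 0.07834781
Copper pattern (n=2): 0.478864 : 0.426272 : 0.094864
Convolve the two distributions (both contribute in 2-u steps):
  M: 0.18724742×0.478864 = 0.089666
  M+2: 0.18724742×0.426272 + 0.42015297×0.478864 = 0.281014
  M+4: 0.18724742×0.094864 + 0.42015297×0.426272 + 0.3142518×0.478864 = 0.347346
  M+6: 0.42015297×0.094864 + 0.3142518×0.426272 + 0.07834781×0.478864 = 0.211332
  M+8: 0.3142518×0.094864 + 0.07834781×0.426272 = 0.063209
  M+10: 0.07834781×0.094864 = 0.007432
Scale to base peak (0.347346) = 100: 25.81 : 80.90 : 100.00 : 60.84 : 18.20 : 2.14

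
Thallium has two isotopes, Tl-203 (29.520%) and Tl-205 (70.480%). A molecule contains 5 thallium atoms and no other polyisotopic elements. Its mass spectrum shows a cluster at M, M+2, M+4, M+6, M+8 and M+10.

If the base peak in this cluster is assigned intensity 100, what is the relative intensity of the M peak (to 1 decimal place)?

0.6

Binomial terms of (0.29520 + 0.70480)^5: M 0.0022, M+2 0.0268, M+4 0.1278, M+6 0.3051, M+8 0.3642, M+10 0.1739 → M+8 is the base peak.
P(M+8) = C(5,4) × 0.29520^1 × 0.70480^4 = 5 × 0.2952 × 0.24675365 = 0.364208 (base)
P(M) = C(5,0) × 0.29520^5 × 0.70480^0 = 1 × 0.00224172 × 1.0000 = 0.002242
Relative intensity = 0.002242 / 0.364208 × 100 = 0.6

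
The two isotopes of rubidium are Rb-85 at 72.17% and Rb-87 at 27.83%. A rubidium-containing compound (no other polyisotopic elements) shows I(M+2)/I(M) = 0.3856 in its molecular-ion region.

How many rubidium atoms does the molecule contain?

For n independent Rb atoms, I(M+2)/I(M) = n · (abundance Rb-87) / (abundance Rb-85) = n · 0.2783/0.7217.
n = 0.3856 × 0.7217/0.2783 = 1.00 ≈ 1

1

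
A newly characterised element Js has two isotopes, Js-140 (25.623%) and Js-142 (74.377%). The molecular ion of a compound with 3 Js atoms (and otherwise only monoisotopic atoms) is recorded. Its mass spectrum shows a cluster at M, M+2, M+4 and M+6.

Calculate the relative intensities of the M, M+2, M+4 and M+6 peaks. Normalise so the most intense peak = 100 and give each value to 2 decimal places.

3.96 : 34.45 : 100.00 : 96.76

The 3 Js atoms are independent, so intensities follow the terms of (0.25623 + 0.74377)^3.
P(M) = 0.25623^3 = 0.016822
P(M+2) = 3 × 0.25623^2 × 0.74377^1 = 0.146494
P(M+4) = 3 × 0.25623^1 × 0.74377^2 = 0.425235
P(M+6) = 0.74377^3 = 0.411449
The M+4 peak is largest (0.425235); scaling to 100 gives 3.96 : 34.45 : 100.00 : 96.76.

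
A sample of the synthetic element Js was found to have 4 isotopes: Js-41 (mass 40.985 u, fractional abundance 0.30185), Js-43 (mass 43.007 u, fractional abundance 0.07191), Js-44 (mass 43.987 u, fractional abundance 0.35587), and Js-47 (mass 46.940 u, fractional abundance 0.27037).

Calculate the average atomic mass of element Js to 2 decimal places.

Average mass = Σ (abundance × isotope mass) = 0.30185 × 40.985 + 0.07191 × 43.007 + 0.35587 × 43.987 + 0.27037 × 46.940
= 12.3713 + 3.0926 + 15.6537 + 12.6912 = 43.8088 u

43.81 u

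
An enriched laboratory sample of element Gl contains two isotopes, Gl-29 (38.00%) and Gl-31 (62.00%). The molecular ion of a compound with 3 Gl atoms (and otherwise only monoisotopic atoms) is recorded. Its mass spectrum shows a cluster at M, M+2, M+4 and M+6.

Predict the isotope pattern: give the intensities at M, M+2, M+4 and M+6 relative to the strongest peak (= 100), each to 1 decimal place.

12.5 : 61.3 : 100.0 : 54.4

Expanding (0.3800 + 0.6200)^3:
P(M) = 0.3800^3 = 0.054872
P(M+2) = 3 × 0.3800^2 × 0.6200^1 = 0.268584
P(M+4) = 3 × 0.3800^1 × 0.6200^2 = 0.438216
P(M+6) = 0.6200^3 = 0.238328
The M+4 peak is largest (0.438216); scaling to 100 gives 12.5 : 61.3 : 100.0 : 54.4.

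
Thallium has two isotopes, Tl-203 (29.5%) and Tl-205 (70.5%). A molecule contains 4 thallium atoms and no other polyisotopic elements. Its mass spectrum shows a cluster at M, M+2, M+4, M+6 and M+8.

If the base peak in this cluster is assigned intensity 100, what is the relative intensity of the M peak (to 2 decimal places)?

Term probabilities: M 0.0076, M+2 0.0724, M+4 0.2595, M+6 0.4135, M+8 0.2470. Base peak = M+6.
P(M+6) = C(4,3) × 0.295^1 × 0.705^3 = 4 × 0.2950 × 0.35040263 = 0.413475 (base)
P(M) = C(4,0) × 0.295^4 × 0.705^0 = 1 × 0.00757335 × 1.0000 = 0.007573
Relative intensity = 0.007573 / 0.413475 × 100 = 1.83

1.83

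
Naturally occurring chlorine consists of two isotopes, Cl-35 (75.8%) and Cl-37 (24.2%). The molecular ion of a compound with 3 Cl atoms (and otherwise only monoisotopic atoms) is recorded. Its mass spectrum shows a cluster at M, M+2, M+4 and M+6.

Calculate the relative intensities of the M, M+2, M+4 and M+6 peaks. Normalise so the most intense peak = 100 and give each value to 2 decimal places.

100.00 : 95.78 : 30.58 : 3.25

Each Cl atom is independently Cl-35 (p = 0.758) or Cl-37 (q = 0.242); the cluster is the binomial expansion (p + q)^3.
P(M) = 0.758^3 = 0.435520
P(M+2) = 3 × 0.758^2 × 0.242^1 = 0.417133
P(M+4) = 3 × 0.758^1 × 0.242^2 = 0.133175
P(M+6) = 0.242^3 = 0.014172
The M peak is largest (0.435520); scaling to 100 gives 100.00 : 95.78 : 30.58 : 3.25.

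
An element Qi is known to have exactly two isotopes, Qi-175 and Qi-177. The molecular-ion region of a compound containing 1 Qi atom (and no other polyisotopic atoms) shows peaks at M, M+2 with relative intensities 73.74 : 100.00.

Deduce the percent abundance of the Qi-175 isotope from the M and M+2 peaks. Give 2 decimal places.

If p is the fraction of Qi that is Qi-175, then I(M+2)/I(M) = [C(1,1)·p^0·(1−p)] / p^1 = 1·(1−p)/p = 100.00/73.74 = 1.3561
(1−p)/p = 1.3561/1 = 1.3561  ⇒  p = 1/(1 + 1.3561) = 0.4244
Qi-175: 42.44%, Qi-177: 57.56%.

42.44%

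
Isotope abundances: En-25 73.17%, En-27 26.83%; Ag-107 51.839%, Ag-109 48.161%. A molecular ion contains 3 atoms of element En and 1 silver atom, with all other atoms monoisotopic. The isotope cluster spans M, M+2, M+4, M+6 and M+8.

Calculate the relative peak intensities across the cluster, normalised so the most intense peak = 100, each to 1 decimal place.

49.3 : 100.0 : 70.2 : 20.9 : 2.3

Element En pattern (n=3): 0.39174112 : 0.4309313 : 0.15801403 : 0.01931355
Silver pattern (n=1): 0.51839 : 0.48161
Convolve the two distributions (both contribute in 2-u steps):
  M: 0.39174112×0.51839 = 0.203075
  M+2: 0.39174112×0.48161 + 0.4309313×0.51839 = 0.412057
  M+4: 0.4309313×0.48161 + 0.15801403×0.51839 = 0.289454
  M+6: 0.15801403×0.48161 + 0.01931355×0.51839 = 0.086113
  M+8: 0.01931355×0.48161 = 0.009302
Scale to base peak (0.412057) = 100: 49.3 : 100.0 : 70.2 : 20.9 : 2.3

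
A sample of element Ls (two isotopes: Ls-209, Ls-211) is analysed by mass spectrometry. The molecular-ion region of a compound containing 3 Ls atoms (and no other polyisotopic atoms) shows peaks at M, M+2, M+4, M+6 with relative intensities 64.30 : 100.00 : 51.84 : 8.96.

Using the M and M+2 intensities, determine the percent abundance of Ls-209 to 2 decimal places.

Write p for the Ls-209 fraction. I(M+2)/I(M) = [C(3,1)·p^2·(1−p)] / p^3 = 3·(1−p)/p = 100.00/64.30 = 1.5552
(1−p)/p = 1.5552/3 = 0.5184  ⇒  p = 1/(1 + 0.5184) = 0.6586
Ls-209: 65.86%, Ls-211: 34.14%.

65.86%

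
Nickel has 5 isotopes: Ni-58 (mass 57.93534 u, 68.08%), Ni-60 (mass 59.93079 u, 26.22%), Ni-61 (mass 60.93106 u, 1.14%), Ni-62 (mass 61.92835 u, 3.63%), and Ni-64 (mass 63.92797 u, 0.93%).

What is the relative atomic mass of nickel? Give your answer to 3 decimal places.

58.693 u

The abundance-weighted mean is 0.6808 × 57.93534 + 0.2622 × 59.93079 + 0.0114 × 60.93106 + 0.0363 × 61.92835 + 0.0093 × 63.92797
= 39.442379 + 15.713853 + 0.694614 + 2.247999 + 0.594530 = 58.693375 u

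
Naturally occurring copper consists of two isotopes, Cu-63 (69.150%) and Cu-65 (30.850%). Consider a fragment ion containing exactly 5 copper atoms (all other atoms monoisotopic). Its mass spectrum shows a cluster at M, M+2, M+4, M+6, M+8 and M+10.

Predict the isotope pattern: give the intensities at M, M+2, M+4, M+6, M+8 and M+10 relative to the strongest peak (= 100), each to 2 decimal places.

Expanding (0.69150 + 0.30850)^5:
P(M) = 0.69150^5 = 0.158111
P(M+2) = 5 × 0.69150^4 × 0.30850^1 = 0.352691
P(M+4) = 10 × 0.69150^3 × 0.30850^2 = 0.314693
P(M+6) = 10 × 0.69150^2 × 0.30850^3 = 0.140394
P(M+8) = 5 × 0.69150^1 × 0.30850^4 = 0.031317
P(M+10) = 0.30850^5 = 0.002794
The M+2 peak is largest (0.352691); scaling to 100 gives 44.83 : 100.00 : 89.23 : 39.81 : 8.88 : 0.79.

44.83 : 100.00 : 89.23 : 39.81 : 8.88 : 0.79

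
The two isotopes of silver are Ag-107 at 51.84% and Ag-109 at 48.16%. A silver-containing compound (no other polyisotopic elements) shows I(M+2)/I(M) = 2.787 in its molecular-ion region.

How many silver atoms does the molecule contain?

3

For n independent Ag atoms, I(M+2)/I(M) = n · (abundance Ag-109) / (abundance Ag-107) = n · 0.4816/0.5184.
n = 2.787 × 0.5184/0.4816 = 3.00 ≈ 3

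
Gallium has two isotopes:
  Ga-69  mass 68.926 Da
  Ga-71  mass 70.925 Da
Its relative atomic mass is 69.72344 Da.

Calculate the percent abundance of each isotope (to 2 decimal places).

With x = fraction of Ga-69 (so Ga-71 is 1 − x):
68.926·x + 70.925·(1 − x) = 69.72344
(68.926 − 70.925)·x = 69.72344 − 70.925
x = -1.20156 / -1.999 = 0.60108 → 60.11% Ga-69, 39.89% Ga-71.

Ga-69: 60.11%, Ga-71: 39.89%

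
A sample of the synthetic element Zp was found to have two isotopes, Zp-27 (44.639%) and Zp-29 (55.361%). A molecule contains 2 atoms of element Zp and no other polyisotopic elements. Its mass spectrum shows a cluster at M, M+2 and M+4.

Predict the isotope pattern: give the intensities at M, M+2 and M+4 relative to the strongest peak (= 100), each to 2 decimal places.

40.32 : 100.00 : 62.01

The 2 Zp atoms are independent, so intensities follow the terms of (0.44639 + 0.55361)^2.
P(M) = 0.44639^2 = 0.199264
P(M+2) = 2 × 0.44639^1 × 0.55361^1 = 0.494252
P(M+4) = 0.55361^2 = 0.306484
The M+2 peak is largest (0.494252); scaling to 100 gives 40.32 : 100.00 : 62.01.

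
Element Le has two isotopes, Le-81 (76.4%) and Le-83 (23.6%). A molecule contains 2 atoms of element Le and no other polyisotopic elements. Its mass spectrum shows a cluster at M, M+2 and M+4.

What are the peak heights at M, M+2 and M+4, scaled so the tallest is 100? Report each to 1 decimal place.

100.0 : 61.8 : 9.5

Each Le atom is independently Le-81 (p = 0.764) or Le-83 (q = 0.236); the cluster is the binomial expansion (p + q)^2.
P(M) = 0.764^2 = 0.583696
P(M+2) = 2 × 0.764^1 × 0.236^1 = 0.360608
P(M+4) = 0.236^2 = 0.055696
The M peak is largest (0.583696); scaling to 100 gives 100.0 : 61.8 : 9.5.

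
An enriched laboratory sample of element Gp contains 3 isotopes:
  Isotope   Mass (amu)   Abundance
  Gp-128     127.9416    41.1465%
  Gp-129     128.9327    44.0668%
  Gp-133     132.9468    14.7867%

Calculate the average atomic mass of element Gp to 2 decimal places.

Ar = Σ fᵢ·mᵢ = 0.411465 × 127.9416 + 0.440668 × 128.9327 + 0.147867 × 132.9468
= 52.64349 + 56.81652 + 19.65844 = 129.11845 amu

129.12 amu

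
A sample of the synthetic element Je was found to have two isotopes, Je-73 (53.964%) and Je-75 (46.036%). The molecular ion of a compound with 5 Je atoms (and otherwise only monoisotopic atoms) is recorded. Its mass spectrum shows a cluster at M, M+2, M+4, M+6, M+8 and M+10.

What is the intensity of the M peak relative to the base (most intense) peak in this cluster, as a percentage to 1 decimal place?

13.7%

Term probabilities: M 0.0458, M+2 0.1952, M+4 0.3330, M+6 0.2841, M+8 0.1212, M+10 0.0207. Base peak = M+4.
P(M+4) = C(5,2) × 0.53964^3 × 0.46036^2 = 10 × 0.15714928 × 0.21193133 = 0.333049 (base)
P(M) = C(5,0) × 0.53964^5 × 0.46036^0 = 1 × 0.04576365 × 1.0000 = 0.045764
Relative intensity = 0.045764 / 0.333049 × 100 = 13.7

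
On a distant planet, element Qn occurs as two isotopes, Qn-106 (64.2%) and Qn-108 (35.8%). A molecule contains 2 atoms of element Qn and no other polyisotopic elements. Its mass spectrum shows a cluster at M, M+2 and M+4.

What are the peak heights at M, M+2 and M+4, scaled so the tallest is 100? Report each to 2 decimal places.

The 2 Qn atoms are independent, so intensities follow the terms of (0.642 + 0.358)^2.
P(M) = 0.642^2 = 0.412164
P(M+2) = 2 × 0.642^1 × 0.358^1 = 0.459672
P(M+4) = 0.358^2 = 0.128164
The M+2 peak is largest (0.459672); scaling to 100 gives 89.66 : 100.00 : 27.88.

89.66 : 100.00 : 27.88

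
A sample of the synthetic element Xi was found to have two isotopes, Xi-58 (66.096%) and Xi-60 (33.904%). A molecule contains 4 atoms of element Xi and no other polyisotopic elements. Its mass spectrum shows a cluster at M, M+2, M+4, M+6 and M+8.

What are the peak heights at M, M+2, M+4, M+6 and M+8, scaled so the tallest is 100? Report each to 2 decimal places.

Expanding (0.66096 + 0.33904)^4:
P(M) = 0.66096^4 = 0.190854
P(M+2) = 4 × 0.66096^3 × 0.33904^1 = 0.391594
P(M+4) = 6 × 0.66096^2 × 0.33904^2 = 0.301303
P(M+6) = 4 × 0.66096^1 × 0.33904^3 = 0.103036
P(M+8) = 0.33904^4 = 0.013213
The M+2 peak is largest (0.391594); scaling to 100 gives 48.74 : 100.00 : 76.94 : 26.31 : 3.37.

48.74 : 100.00 : 76.94 : 26.31 : 3.37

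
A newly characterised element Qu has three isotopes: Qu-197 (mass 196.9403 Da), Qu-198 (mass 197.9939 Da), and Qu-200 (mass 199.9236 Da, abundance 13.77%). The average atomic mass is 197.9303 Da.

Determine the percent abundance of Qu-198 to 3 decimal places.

54.973%

Let x and y be the fractions of Qu-197 and Qu-198. Then x + y = 1 − 0.1377 = 0.8623 and 196.9403x + 197.9939y = 197.9303 − 0.1377×199.9236 = 170.40082028.
Substituting: 196.9403x + 197.9939(0.8623 − x) = 170.40082028
(196.9403 − 197.9939)x = -0.32931969  ⇒  x = 0.31257, y = 0.54973
Qu-197: 31.257%, Qu-198: 54.973%.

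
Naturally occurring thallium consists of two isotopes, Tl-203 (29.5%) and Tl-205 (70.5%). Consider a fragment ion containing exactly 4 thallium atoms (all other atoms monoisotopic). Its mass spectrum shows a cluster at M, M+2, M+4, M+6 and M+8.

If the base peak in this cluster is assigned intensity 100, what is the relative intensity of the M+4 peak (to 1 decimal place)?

62.8

Binomial terms of (0.295 + 0.705)^4: M 0.0076, M+2 0.0724, M+4 0.2595, M+6 0.4135, M+8 0.2470 → M+6 is the base peak.
P(M+6) = C(4,3) × 0.295^1 × 0.705^3 = 4 × 0.2950 × 0.35040263 = 0.413475 (base)
P(M+4) = C(4,2) × 0.295^2 × 0.705^2 = 6 × 0.087025 × 0.497025 = 0.259522
Relative intensity = 0.259522 / 0.413475 × 100 = 62.8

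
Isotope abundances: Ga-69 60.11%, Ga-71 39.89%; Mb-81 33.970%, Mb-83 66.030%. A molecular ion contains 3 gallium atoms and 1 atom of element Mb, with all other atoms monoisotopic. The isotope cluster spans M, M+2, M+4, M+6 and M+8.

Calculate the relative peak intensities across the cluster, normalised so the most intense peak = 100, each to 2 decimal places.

Gallium pattern (n=3): 0.21719018 : 0.43239309 : 0.28694328 : 0.06347345
Element Mb pattern (n=1): 0.3397 : 0.6603
Convolve the two distributions (both contribute in 2-u steps):
  M: 0.21719018×0.3397 = 0.073780
  M+2: 0.21719018×0.6603 + 0.43239309×0.3397 = 0.290295
  M+4: 0.43239309×0.6603 + 0.28694328×0.3397 = 0.382984
  M+6: 0.28694328×0.6603 + 0.06347345×0.3397 = 0.211031
  M+8: 0.06347345×0.6603 = 0.041912
Scale to base peak (0.382984) = 100: 19.26 : 75.80 : 100.00 : 55.10 : 10.94

19.26 : 75.80 : 100.00 : 55.10 : 10.94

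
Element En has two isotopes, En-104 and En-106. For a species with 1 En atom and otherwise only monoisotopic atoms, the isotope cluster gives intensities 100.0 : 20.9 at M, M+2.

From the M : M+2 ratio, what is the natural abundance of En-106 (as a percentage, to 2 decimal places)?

If p is the fraction of En that is En-104, then I(M+2)/I(M) = [C(1,1)·p^0·(1−p)] / p^1 = 1·(1−p)/p = 20.9/100.0 = 0.2090
(1−p)/p = 0.2090/1 = 0.2090  ⇒  p = 1/(1 + 0.2090) = 0.8271
En-104: 82.71%, En-106: 17.29%.

17.29%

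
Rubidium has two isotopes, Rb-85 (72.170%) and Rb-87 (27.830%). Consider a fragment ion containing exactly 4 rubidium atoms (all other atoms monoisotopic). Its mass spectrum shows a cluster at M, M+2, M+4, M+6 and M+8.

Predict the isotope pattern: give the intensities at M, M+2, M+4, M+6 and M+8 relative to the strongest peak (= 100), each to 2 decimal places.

64.83 : 100.00 : 57.84 : 14.87 : 1.43

Each Rb atom is independently Rb-85 (p = 0.72170) or Rb-87 (q = 0.27830); the cluster is the binomial expansion (p + q)^4.
P(M) = 0.72170^4 = 0.271286
P(M+2) = 4 × 0.72170^3 × 0.27830^1 = 0.418450
P(M+4) = 6 × 0.72170^2 × 0.27830^2 = 0.242042
P(M+6) = 4 × 0.72170^1 × 0.27830^3 = 0.062224
P(M+8) = 0.27830^4 = 0.005999
The M+2 peak is largest (0.418450); scaling to 100 gives 64.83 : 100.00 : 57.84 : 14.87 : 1.43.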